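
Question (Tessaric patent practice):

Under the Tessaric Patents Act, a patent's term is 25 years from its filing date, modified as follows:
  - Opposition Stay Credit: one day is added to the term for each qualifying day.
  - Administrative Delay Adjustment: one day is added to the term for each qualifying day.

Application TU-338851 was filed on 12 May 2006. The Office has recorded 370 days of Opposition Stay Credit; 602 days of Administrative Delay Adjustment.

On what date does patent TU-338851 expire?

Base term: filing date + 25 years → 12 May 2031.
Opposition Stay Credit: +370 days → 16 May 2032.
Administrative Delay Adjustment: +602 days → 8 January 2034.

2034-01-08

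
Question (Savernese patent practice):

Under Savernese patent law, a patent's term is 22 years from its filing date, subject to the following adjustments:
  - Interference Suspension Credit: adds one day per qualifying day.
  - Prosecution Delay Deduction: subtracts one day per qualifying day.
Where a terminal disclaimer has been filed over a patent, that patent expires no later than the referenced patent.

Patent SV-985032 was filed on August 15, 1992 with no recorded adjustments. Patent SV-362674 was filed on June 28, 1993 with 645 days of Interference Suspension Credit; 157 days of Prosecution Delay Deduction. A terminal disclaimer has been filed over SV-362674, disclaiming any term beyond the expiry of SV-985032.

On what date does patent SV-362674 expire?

Natural term of SV-362674:
  Base: filing + 22 years → 28 June 2015.
  Interference Suspension Credit: +645 days → 3 April 2017.
  Prosecution Delay Deduction: −157 days → 28 October 2016.
Expiry of referenced patent SV-985032:
  Base: filing + 22 years → 15 August 2014.
Terminal disclaimer: SV-362674 expires on the earlier of 28 October 2016 and 15 August 2014.

2014-08-15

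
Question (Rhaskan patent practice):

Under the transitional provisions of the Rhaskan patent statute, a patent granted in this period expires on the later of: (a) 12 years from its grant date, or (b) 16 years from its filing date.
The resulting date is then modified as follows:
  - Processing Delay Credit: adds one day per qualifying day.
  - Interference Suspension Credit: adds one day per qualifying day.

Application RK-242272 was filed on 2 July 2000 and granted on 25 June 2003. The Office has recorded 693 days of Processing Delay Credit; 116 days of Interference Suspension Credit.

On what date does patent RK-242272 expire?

(a) grant + 12 years → 25 June 2015.
(b) filing + 16 years → 2 July 2016.
Later of the two: 2 July 2016.
Processing Delay Credit: +693 days → 26 May 2018.
Interference Suspension Credit: +116 days → 19 September 2018.

September 19, 2018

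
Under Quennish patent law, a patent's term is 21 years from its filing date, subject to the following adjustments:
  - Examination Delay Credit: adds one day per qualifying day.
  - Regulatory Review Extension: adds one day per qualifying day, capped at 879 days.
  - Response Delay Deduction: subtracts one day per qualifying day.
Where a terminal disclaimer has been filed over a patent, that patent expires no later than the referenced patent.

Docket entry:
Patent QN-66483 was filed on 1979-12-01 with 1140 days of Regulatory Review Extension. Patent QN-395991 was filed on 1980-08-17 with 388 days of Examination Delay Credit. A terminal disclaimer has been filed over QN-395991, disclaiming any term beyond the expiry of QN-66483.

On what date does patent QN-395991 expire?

September 9, 2002

Natural term of QN-395991:
  Base: filing + 21 years → 17 August 2001.
  Examination Delay Credit: +388 days → 9 September 2002.
Expiry of referenced patent QN-66483:
  Base: filing + 21 years → 1 December 2000.
  Regulatory Review Extension: 1140 days claimed exceeds the 879-day cap, so +879 days → 29 April 2003.
Terminal disclaimer: QN-395991 expires on the earlier of 9 September 2002 and 29 April 2003.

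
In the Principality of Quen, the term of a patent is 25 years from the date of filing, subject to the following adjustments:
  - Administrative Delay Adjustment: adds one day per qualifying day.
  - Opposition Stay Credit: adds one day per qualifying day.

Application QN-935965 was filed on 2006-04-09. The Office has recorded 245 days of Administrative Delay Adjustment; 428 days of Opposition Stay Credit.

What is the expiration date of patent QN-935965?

2033-02-10

Base term: filing date + 25 years → 9 April 2031.
Administrative Delay Adjustment: +245 days → 10 December 2031.
Opposition Stay Credit: +428 days → 10 February 2033.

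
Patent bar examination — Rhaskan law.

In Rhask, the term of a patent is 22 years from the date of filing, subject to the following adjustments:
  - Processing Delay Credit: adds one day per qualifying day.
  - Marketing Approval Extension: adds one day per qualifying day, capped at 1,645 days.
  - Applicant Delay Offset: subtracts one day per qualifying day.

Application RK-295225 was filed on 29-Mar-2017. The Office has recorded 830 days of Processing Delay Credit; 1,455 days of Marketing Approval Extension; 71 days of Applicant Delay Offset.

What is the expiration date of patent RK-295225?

Base term: filing date + 22 years → 29 March 2039.
Processing Delay Credit: +830 days → 6 July 2041.
Marketing Approval Extension: 1455 days (within the 1645-day cap) → +1455 days → 30 June 2045.
Applicant Delay Offset: −71 days → 20 April 2045.

April 20, 2045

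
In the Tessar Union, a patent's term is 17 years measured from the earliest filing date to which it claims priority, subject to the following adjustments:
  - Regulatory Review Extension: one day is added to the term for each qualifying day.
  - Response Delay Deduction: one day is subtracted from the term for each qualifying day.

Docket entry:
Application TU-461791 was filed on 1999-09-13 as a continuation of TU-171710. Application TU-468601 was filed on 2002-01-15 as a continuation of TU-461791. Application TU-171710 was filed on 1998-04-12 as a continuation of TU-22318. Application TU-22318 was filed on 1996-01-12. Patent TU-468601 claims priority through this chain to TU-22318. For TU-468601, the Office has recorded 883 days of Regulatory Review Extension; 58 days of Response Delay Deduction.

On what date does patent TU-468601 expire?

2015-04-17

Earliest priority filing: 12 January 1996.
Base term: 12 January 1996 + 17 years → 12 January 2013.
Regulatory Review Extension: +883 days → 14 June 2015.
Response Delay Deduction: −58 days → 17 April 2015.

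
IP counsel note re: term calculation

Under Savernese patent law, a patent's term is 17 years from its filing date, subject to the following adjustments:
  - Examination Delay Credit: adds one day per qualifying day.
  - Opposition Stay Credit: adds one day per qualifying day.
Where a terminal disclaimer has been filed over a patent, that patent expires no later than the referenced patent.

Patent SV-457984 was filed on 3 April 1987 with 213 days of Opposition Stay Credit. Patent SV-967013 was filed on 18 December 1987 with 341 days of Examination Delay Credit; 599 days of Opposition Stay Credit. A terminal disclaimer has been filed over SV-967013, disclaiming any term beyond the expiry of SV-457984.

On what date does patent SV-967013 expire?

November 2, 2004

Natural term of SV-967013:
  Base: filing + 17 years → 18 December 2004.
  Examination Delay Credit: +341 days → 24 November 2005.
  Opposition Stay Credit: +599 days → 16 July 2007.
Expiry of referenced patent SV-457984:
  Base: filing + 17 years → 3 April 2004.
  Opposition Stay Credit: +213 days → 2 November 2004.
Terminal disclaimer: SV-967013 expires on the earlier of 16 July 2007 and 2 November 2004.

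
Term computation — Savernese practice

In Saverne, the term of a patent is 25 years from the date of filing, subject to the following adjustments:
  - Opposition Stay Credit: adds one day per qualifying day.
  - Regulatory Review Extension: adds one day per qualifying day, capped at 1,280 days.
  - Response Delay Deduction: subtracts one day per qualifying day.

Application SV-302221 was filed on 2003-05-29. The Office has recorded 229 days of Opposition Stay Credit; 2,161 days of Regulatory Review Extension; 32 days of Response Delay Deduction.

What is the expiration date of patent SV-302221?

Base term: filing date + 25 years → 29 May 2028.
Opposition Stay Credit: +229 days → 13 January 2029.
Regulatory Review Extension: 2161 days claimed exceeds the 1280-day cap, so +1280 days → 16 July 2032.
Response Delay Deduction: −32 days → 14 June 2032.

2032-06-14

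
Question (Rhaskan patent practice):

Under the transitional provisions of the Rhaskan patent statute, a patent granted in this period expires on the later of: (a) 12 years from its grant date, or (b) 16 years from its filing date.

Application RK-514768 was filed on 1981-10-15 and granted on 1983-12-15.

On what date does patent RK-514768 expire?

October 15, 1997

(a) grant + 12 years → 15 December 1995.
(b) filing + 16 years → 15 October 1997.
Later of the two: 15 October 1997.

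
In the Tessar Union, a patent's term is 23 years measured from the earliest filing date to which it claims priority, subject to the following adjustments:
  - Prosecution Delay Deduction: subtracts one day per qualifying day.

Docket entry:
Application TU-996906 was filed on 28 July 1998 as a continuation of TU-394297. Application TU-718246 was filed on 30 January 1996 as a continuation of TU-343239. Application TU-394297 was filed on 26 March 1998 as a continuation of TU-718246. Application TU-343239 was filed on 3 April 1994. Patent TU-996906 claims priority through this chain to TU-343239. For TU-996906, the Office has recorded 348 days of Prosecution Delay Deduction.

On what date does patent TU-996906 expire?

April 20, 2016

Earliest priority filing: 3 April 1994.
Base term: 3 April 1994 + 23 years → 3 April 2017.
Prosecution Delay Deduction: −348 days → 20 April 2016.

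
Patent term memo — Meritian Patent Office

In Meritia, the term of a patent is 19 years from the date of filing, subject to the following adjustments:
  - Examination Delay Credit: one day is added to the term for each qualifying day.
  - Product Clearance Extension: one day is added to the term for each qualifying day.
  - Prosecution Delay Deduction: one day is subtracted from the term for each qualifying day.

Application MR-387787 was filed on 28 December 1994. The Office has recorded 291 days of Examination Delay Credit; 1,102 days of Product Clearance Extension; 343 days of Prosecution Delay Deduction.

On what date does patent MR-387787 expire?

2016-11-12

Base term: filing date + 19 years → 28 December 2013.
Examination Delay Credit: +291 days → 15 October 2014.
Product Clearance Extension: +1102 days → 21 October 2017.
Prosecution Delay Deduction: −343 days → 12 November 2016.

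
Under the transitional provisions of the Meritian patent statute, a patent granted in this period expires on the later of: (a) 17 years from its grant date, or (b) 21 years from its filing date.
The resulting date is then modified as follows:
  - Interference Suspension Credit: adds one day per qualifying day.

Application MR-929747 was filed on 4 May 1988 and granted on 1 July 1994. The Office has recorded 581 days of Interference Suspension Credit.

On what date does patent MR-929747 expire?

February 1, 2013

(a) grant + 17 years → 1 July 2011.
(b) filing + 21 years → 4 May 2009.
Later of the two: 1 July 2011.
Interference Suspension Credit: +581 days → 1 February 2013.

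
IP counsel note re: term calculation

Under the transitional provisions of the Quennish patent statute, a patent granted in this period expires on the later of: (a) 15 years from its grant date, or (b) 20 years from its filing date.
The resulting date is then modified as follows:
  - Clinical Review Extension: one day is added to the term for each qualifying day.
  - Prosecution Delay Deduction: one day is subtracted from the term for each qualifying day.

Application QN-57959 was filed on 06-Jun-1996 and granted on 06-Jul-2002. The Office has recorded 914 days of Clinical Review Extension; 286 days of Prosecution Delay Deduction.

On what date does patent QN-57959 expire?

(a) grant + 15 years → 6 July 2017.
(b) filing + 20 years → 6 June 2016.
Later of the two: 6 July 2017.
Clinical Review Extension: +914 days → 6 January 2020.
Prosecution Delay Deduction: −286 days → 26 March 2019.

March 26, 2019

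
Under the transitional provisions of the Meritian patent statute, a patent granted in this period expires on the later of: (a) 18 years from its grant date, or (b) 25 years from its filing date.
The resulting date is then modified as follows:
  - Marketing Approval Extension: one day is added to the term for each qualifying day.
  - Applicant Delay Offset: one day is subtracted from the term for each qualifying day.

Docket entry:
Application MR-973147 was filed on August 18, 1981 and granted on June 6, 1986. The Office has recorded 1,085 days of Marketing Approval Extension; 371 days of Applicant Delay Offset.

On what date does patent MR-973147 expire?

(a) grant + 18 years → 6 June 2004.
(b) filing + 25 years → 18 August 2006.
Later of the two: 18 August 2006.
Marketing Approval Extension: +1085 days → 7 August 2009.
Applicant Delay Offset: −371 days → 1 August 2008.

August 1, 2008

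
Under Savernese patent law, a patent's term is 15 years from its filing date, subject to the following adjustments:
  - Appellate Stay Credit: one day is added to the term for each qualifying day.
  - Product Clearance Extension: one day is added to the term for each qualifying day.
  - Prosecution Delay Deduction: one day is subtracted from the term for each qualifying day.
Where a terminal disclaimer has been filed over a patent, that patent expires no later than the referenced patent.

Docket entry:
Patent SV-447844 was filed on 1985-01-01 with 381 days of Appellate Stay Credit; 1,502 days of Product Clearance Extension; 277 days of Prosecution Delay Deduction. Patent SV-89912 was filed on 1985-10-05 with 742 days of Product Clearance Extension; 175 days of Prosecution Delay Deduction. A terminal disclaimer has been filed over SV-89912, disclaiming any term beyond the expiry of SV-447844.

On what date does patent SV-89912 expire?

Natural term of SV-89912:
  Base: filing + 15 years → 5 October 2000.
  Product Clearance Extension: +742 days → 17 October 2002.
  Prosecution Delay Deduction: −175 days → 25 April 2002.
Expiry of referenced patent SV-447844:
  Base: filing + 15 years → 1 January 2000.
  Appellate Stay Credit: +381 days → 16 January 2001.
  Product Clearance Extension: +1502 days → 26 February 2005.
  Prosecution Delay Deduction: −277 days → 25 May 2004.
Terminal disclaimer: SV-89912 expires on the earlier of 25 April 2002 and 25 May 2004.

2002-04-25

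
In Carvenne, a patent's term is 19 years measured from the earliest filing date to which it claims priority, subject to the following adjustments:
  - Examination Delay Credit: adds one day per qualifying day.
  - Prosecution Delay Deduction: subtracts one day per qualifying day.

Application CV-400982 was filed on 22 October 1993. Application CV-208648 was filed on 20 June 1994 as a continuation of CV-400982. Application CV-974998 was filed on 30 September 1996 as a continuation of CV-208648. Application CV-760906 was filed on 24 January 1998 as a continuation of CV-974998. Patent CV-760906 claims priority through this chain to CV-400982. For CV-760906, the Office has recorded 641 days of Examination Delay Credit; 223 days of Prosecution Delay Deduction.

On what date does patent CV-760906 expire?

Earliest priority filing: 22 October 1993.
Base term: 22 October 1993 + 19 years → 22 October 2012.
Examination Delay Credit: +641 days → 25 July 2014.
Prosecution Delay Deduction: −223 days → 14 December 2013.

2013-12-14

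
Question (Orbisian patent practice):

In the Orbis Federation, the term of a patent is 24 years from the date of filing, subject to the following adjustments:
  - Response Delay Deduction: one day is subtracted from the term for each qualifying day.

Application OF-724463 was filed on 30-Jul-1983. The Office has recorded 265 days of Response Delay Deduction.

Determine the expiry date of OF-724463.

2006-11-07

Base term: filing date + 24 years → 30 July 2007.
Response Delay Deduction: −265 days → 7 November 2006.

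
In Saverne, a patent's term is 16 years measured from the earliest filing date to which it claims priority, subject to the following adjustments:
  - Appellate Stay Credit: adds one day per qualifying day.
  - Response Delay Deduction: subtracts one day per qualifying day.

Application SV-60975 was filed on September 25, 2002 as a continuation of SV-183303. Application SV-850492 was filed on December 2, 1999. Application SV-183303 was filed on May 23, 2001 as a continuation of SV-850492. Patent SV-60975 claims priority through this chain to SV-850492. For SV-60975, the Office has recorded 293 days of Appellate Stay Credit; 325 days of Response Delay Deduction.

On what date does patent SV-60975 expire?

2015-10-31

Earliest priority filing: 2 December 1999.
Base term: 2 December 1999 + 16 years → 2 December 2015.
Appellate Stay Credit: +293 days → 20 September 2016.
Response Delay Deduction: −325 days → 31 October 2015.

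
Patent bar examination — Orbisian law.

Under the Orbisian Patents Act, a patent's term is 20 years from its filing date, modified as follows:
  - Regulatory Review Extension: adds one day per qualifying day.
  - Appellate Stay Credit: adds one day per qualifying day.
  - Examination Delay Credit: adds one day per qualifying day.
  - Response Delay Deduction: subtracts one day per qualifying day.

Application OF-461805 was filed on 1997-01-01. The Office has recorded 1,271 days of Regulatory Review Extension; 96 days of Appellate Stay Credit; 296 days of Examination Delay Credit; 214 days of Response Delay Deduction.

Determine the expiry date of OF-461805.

2020-12-20

Base term: filing date + 20 years → 1 January 2017.
Regulatory Review Extension: +1271 days → 25 June 2020.
Appellate Stay Credit: +96 days → 29 September 2020.
Examination Delay Credit: +296 days → 22 July 2021.
Response Delay Deduction: −214 days → 20 December 2020.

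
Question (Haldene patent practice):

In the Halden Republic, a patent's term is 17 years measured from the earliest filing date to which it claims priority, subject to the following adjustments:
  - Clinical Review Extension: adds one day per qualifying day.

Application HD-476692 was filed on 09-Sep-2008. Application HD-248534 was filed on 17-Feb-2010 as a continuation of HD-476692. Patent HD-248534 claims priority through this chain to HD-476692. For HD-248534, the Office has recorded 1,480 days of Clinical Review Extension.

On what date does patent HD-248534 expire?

Earliest priority filing: 9 September 2008.
Base term: 9 September 2008 + 17 years → 9 September 2025.
Clinical Review Extension: +1480 days → 28 September 2029.

September 28, 2029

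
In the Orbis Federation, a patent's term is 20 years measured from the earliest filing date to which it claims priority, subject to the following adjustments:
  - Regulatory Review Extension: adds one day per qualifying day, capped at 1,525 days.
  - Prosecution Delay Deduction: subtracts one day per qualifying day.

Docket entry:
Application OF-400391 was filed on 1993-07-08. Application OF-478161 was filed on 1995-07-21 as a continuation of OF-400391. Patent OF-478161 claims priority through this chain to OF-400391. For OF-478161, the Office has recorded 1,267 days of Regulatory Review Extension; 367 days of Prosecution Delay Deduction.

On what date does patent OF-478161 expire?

Earliest priority filing: 8 July 1993.
Base term: 8 July 1993 + 20 years → 8 July 2013.
Regulatory Review Extension: 1267 days (within the 1525-day cap) → +1267 days → 26 December 2016.
Prosecution Delay Deduction: −367 days → 25 December 2015.

2015-12-25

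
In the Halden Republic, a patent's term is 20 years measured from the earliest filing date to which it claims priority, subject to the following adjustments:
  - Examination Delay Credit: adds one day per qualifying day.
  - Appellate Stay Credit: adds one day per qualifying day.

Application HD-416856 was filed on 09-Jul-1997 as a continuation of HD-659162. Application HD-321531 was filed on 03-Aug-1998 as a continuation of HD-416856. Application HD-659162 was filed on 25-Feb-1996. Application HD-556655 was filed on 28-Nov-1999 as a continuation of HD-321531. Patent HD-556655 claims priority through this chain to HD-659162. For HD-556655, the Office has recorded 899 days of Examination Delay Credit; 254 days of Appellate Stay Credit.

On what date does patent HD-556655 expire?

Earliest priority filing: 25 February 1996.
Base term: 25 February 1996 + 20 years → 25 February 2016.
Examination Delay Credit: +899 days → 12 August 2018.
Appellate Stay Credit: +254 days → 23 April 2019.

2019-04-23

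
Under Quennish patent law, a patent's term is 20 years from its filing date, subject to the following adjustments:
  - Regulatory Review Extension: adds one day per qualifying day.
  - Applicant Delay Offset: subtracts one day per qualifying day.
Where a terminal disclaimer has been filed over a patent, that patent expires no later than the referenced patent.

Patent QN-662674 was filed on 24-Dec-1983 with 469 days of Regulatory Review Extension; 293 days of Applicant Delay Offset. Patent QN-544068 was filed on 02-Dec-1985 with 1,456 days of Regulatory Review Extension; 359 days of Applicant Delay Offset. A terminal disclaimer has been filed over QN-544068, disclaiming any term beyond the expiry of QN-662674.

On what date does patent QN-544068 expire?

2004-06-17

Natural term of QN-544068:
  Base: filing + 20 years → 2 December 2005.
  Regulatory Review Extension: +1456 days → 27 November 2009.
  Applicant Delay Offset: −359 days → 3 December 2008.
Expiry of referenced patent QN-662674:
  Base: filing + 20 years → 24 December 2003.
  Regulatory Review Extension: +469 days → 6 April 2005.
  Applicant Delay Offset: −293 days → 17 June 2004.
Terminal disclaimer: QN-544068 expires on the earlier of 3 December 2008 and 17 June 2004.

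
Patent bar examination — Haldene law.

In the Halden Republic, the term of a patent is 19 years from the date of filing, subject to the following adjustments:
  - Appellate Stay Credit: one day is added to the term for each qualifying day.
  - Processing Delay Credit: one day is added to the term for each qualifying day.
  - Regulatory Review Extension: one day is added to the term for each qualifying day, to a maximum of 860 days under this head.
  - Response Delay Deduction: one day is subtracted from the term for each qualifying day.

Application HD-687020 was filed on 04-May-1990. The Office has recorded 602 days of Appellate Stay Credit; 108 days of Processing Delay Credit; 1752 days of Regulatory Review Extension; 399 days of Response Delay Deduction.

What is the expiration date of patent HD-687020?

Base term: filing date + 19 years → 4 May 2009.
Appellate Stay Credit: +602 days → 27 December 2010.
Processing Delay Credit: +108 days → 14 April 2011.
Regulatory Review Extension: 1752 days claimed exceeds the 860-day cap, so +860 days → 21 August 2013.
Response Delay Deduction: −399 days → 18 July 2012.

2012-07-18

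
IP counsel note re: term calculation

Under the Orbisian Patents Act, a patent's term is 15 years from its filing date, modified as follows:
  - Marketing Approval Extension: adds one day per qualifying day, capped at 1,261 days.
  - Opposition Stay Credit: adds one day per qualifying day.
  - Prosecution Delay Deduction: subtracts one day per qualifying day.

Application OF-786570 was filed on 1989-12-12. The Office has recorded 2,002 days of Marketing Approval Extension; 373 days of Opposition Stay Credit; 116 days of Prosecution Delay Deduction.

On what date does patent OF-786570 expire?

2009-02-07

Base term: filing date + 15 years → 12 December 2004.
Marketing Approval Extension: 2002 days claimed exceeds the 1261-day cap, so +1261 days → 26 May 2008.
Opposition Stay Credit: +373 days → 3 June 2009.
Prosecution Delay Deduction: −116 days → 7 February 2009.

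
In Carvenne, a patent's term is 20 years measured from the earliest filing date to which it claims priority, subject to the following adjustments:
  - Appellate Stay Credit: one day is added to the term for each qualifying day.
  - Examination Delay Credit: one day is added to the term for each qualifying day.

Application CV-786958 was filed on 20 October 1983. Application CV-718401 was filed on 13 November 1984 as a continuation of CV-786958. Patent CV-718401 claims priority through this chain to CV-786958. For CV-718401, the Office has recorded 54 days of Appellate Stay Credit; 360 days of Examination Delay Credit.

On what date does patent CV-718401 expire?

Earliest priority filing: 20 October 1983.
Base term: 20 October 1983 + 20 years → 20 October 2003.
Appellate Stay Credit: +54 days → 13 December 2003.
Examination Delay Credit: +360 days → 7 December 2004.

2004-12-07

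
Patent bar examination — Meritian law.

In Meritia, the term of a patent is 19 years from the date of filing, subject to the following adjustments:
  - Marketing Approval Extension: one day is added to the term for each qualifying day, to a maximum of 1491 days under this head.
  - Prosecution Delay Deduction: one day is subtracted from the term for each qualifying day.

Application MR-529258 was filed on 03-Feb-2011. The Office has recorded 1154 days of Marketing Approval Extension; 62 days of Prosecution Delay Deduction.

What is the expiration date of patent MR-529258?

2033-01-30

Base term: filing date + 19 years → 3 February 2030.
Marketing Approval Extension: 1154 days (within the 1491-day cap) → +1154 days → 2 April 2033.
Prosecution Delay Deduction: −62 days → 30 January 2033.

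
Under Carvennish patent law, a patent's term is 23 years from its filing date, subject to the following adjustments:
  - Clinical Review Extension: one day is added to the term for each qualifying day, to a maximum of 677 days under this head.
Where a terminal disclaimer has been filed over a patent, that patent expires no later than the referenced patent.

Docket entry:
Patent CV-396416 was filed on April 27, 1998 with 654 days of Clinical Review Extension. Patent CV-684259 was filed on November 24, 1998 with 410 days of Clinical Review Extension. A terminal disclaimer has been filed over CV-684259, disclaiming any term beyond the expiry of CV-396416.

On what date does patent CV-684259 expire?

Natural term of CV-684259:
  Base: filing + 23 years → 24 November 2021.
  Clinical Review Extension: 410 days (within the 677-day cap) → +410 days → 8 January 2023.
Expiry of referenced patent CV-396416:
  Base: filing + 23 years → 27 April 2021.
  Clinical Review Extension: 654 days (within the 677-day cap) → +654 days → 10 February 2023.
Terminal disclaimer: CV-684259 expires on the earlier of 8 January 2023 and 10 February 2023.

January 8, 2023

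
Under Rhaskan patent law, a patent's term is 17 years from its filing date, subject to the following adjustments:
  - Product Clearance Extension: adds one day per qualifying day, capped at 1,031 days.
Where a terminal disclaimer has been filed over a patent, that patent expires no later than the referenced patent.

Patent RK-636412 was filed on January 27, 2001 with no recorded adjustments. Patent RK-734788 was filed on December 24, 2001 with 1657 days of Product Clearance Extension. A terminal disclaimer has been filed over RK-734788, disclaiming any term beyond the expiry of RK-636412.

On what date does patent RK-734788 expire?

Natural term of RK-734788:
  Base: filing + 17 years → 24 December 2018.
  Product Clearance Extension: 1657 days claimed exceeds the 1031-day cap, so +1031 days → 20 October 2021.
Expiry of referenced patent RK-636412:
  Base: filing + 17 years → 27 January 2018.
Terminal disclaimer: RK-734788 expires on the earlier of 20 October 2021 and 27 January 2018.

2018-01-27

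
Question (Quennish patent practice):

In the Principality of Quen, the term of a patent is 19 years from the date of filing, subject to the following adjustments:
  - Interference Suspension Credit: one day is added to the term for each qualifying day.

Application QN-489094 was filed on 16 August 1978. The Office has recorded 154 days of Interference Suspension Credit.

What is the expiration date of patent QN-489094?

Base term: filing date + 19 years → 16 August 1997.
Interference Suspension Credit: +154 days → 17 January 1998.

January 17, 1998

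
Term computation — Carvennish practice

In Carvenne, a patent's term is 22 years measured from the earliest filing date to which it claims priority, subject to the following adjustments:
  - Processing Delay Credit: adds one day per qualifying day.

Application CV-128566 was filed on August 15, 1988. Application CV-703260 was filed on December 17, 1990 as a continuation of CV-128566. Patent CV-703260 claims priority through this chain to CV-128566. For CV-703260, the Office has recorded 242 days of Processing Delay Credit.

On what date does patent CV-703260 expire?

2011-04-14

Earliest priority filing: 15 August 1988.
Base term: 15 August 1988 + 22 years → 15 August 2010.
Processing Delay Credit: +242 days → 14 April 2011.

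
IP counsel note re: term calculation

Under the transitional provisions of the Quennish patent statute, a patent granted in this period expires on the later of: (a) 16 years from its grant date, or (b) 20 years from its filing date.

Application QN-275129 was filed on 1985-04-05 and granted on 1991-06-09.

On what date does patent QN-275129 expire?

(a) grant + 16 years → 9 June 2007.
(b) filing + 20 years → 5 April 2005.
Later of the two: 9 June 2007.

2007-06-09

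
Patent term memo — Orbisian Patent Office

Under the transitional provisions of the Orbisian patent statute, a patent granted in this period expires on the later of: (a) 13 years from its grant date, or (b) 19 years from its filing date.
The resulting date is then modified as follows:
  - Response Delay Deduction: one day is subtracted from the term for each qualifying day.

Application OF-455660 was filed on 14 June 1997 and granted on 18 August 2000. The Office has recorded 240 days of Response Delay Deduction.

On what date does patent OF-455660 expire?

October 18, 2015

(a) grant + 13 years → 18 August 2013.
(b) filing + 19 years → 14 June 2016.
Later of the two: 14 June 2016.
Response Delay Deduction: −240 days → 18 October 2015.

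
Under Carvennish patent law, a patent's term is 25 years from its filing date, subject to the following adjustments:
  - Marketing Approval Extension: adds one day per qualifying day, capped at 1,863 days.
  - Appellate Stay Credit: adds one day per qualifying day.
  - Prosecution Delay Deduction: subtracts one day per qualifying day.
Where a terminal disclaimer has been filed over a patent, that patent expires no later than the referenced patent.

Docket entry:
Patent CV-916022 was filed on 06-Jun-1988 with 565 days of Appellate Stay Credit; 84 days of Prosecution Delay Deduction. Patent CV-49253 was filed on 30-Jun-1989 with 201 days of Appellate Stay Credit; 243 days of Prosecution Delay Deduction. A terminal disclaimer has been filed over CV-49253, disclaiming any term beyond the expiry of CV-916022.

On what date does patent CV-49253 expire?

May 19, 2014

Natural term of CV-49253:
  Base: filing + 25 years → 30 June 2014.
  Appellate Stay Credit: +201 days → 17 January 2015.
  Prosecution Delay Deduction: −243 days → 19 May 2014.
Expiry of referenced patent CV-916022:
  Base: filing + 25 years → 6 June 2013.
  Appellate Stay Credit: +565 days → 23 December 2014.
  Prosecution Delay Deduction: −84 days → 30 September 2014.
Terminal disclaimer: CV-49253 expires on the earlier of 19 May 2014 and 30 September 2014.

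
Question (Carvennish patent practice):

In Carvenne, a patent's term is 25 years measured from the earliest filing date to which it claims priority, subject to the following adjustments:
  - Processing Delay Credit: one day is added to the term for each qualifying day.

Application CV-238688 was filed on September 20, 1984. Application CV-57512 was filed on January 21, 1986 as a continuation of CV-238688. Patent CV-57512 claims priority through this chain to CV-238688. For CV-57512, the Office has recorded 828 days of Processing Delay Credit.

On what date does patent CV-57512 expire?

December 27, 2011

Earliest priority filing: 20 September 1984.
Base term: 20 September 1984 + 25 years → 20 September 2009.
Processing Delay Credit: +828 days → 27 December 2011.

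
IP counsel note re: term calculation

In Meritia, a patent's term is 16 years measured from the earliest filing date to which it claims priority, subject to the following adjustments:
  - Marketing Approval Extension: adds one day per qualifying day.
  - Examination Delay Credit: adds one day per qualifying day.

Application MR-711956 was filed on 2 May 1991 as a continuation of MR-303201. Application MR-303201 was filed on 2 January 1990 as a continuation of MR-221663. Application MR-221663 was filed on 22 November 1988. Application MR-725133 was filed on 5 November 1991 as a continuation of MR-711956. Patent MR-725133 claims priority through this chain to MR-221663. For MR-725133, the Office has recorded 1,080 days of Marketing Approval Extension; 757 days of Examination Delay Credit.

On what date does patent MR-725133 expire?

2009-12-03

Earliest priority filing: 22 November 1988.
Base term: 22 November 1988 + 16 years → 22 November 2004.
Marketing Approval Extension: +1080 days → 7 November 2007.
Examination Delay Credit: +757 days → 3 December 2009.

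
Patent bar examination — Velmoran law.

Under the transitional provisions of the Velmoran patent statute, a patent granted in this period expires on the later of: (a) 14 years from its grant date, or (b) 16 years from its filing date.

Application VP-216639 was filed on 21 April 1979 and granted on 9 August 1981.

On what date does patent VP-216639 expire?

1995-08-09

(a) grant + 14 years → 9 August 1995.
(b) filing + 16 years → 21 April 1995.
Later of the two: 9 August 1995.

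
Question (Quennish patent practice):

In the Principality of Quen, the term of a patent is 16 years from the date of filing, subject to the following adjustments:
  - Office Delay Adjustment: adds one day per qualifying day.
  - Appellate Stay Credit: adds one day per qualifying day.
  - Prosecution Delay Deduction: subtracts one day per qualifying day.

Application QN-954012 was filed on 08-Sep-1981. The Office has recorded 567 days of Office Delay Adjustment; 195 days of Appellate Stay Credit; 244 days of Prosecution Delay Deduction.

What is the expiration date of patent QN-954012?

1999-02-08

Base term: filing date + 16 years → 8 September 1997.
Office Delay Adjustment: +567 days → 29 March 1999.
Appellate Stay Credit: +195 days → 10 October 1999.
Prosecution Delay Deduction: −244 days → 8 February 1999.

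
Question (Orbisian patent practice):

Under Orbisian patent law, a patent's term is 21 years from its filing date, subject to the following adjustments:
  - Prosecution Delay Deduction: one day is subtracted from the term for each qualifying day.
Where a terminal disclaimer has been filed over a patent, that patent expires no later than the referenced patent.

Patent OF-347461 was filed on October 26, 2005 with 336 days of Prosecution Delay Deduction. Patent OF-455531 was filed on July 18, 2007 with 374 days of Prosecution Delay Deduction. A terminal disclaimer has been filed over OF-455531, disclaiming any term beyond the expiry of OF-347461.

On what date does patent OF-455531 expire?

Natural term of OF-455531:
  Base: filing + 21 years → 18 July 2028.
  Prosecution Delay Deduction: −374 days → 10 July 2027.
Expiry of referenced patent OF-347461:
  Base: filing + 21 years → 26 October 2026.
  Prosecution Delay Deduction: −336 days → 24 November 2025.
Terminal disclaimer: OF-455531 expires on the earlier of 10 July 2027 and 24 November 2025.

November 24, 2025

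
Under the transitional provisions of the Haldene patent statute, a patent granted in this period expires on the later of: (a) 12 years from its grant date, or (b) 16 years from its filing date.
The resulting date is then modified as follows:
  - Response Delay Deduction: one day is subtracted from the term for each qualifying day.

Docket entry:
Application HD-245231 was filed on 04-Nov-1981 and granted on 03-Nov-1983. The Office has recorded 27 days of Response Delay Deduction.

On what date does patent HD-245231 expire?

(a) grant + 12 years → 3 November 1995.
(b) filing + 16 years → 4 November 1997.
Later of the two: 4 November 1997.
Response Delay Deduction: −27 days → 8 October 1997.

1997-10-08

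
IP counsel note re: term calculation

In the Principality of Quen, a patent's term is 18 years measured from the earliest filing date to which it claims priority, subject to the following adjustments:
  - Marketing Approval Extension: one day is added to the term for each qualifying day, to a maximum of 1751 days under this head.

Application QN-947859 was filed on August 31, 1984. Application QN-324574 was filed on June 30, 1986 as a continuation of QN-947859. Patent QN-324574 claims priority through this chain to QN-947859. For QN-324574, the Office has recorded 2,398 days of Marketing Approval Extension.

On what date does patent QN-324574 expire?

Earliest priority filing: 31 August 1984.
Base term: 31 August 1984 + 18 years → 31 August 2002.
Marketing Approval Extension: 2398 days claimed exceeds the 1751-day cap, so +1751 days → 17 June 2007.

June 17, 2007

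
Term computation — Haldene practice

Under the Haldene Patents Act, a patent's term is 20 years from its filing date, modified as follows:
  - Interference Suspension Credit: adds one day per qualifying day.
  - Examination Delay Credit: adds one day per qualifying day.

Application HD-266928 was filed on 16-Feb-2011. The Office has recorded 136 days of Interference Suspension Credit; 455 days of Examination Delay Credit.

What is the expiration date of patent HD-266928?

Base term: filing date + 20 years → 16 February 2031.
Interference Suspension Credit: +136 days → 2 July 2031.
Examination Delay Credit: +455 days → 29 September 2032.

2032-09-29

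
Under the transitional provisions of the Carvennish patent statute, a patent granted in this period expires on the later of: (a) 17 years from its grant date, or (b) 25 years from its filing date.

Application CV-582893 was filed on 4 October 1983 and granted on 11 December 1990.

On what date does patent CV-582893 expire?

(a) grant + 17 years → 11 December 2007.
(b) filing + 25 years → 4 October 2008.
Later of the two: 4 October 2008.

2008-10-04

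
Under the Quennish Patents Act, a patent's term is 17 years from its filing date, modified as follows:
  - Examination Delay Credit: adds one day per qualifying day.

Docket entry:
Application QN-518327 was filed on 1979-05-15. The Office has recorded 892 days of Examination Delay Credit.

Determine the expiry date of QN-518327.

Base term: filing date + 17 years → 15 May 1996.
Examination Delay Credit: +892 days → 24 October 1998.

October 24, 1998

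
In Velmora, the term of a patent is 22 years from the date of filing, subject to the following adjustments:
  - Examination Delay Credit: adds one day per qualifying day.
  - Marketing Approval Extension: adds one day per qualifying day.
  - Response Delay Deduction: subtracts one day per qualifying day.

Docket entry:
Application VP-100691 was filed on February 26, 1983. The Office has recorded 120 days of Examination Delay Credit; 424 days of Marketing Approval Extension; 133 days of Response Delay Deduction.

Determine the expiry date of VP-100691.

April 13, 2006

Base term: filing date + 22 years → 26 February 2005.
Examination Delay Credit: +120 days → 26 June 2005.
Marketing Approval Extension: +424 days → 24 August 2006.
Response Delay Deduction: −133 days → 13 April 2006.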